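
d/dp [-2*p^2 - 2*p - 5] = -4*p - 2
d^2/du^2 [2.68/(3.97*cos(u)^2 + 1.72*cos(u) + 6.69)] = (-168.956848*(1 - cos(u)^2)^2 - 54.900336*cos(u)^3 + 192.30876*cos(u)^2 + 140.638896*cos(u) + 42.456024)/(3.97*cos(u)^2 + 1.72*cos(u) + 6.69)^3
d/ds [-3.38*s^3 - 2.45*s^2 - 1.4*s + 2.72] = -10.14*s^2 - 4.9*s - 1.4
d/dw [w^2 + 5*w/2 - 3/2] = 2*w + 5/2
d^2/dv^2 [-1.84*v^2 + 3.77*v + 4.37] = -3.68000000000000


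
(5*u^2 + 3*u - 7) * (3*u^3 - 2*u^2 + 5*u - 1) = 15*u^5 - u^4 - 2*u^3 + 24*u^2 - 38*u + 7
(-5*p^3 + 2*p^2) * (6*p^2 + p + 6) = -30*p^5 + 7*p^4 - 28*p^3 + 12*p^2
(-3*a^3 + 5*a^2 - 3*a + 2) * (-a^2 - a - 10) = 3*a^5 - 2*a^4 + 28*a^3 - 49*a^2 + 28*a - 20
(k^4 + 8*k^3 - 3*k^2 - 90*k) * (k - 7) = k^5 + k^4 - 59*k^3 - 69*k^2 + 630*k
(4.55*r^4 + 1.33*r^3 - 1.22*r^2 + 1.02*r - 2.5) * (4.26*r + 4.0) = 19.383*r^5 + 23.8658*r^4 + 0.122800000000001*r^3 - 0.5348*r^2 - 6.57*r - 10.0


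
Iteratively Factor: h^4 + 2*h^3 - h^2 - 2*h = (h + 1)*(h^3 + h^2 - 2*h) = (h + 1)*(h + 2)*(h^2 - h) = h*(h + 1)*(h + 2)*(h - 1)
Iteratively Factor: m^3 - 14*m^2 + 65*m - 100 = (m - 5)*(m^2 - 9*m + 20) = (m - 5)*(m - 4)*(m - 5)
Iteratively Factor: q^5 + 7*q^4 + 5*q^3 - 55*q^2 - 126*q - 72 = (q - 3)*(q^4 + 10*q^3 + 35*q^2 + 50*q + 24) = (q - 3)*(q + 2)*(q^3 + 8*q^2 + 19*q + 12) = (q - 3)*(q + 1)*(q + 2)*(q^2 + 7*q + 12) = (q - 3)*(q + 1)*(q + 2)*(q + 3)*(q + 4)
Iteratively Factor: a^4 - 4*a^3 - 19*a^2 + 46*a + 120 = (a + 3)*(a^3 - 7*a^2 + 2*a + 40) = (a - 5)*(a + 3)*(a^2 - 2*a - 8) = (a - 5)*(a + 2)*(a + 3)*(a - 4)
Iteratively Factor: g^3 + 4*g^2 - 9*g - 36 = (g + 3)*(g^2 + g - 12) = (g + 3)*(g + 4)*(g - 3)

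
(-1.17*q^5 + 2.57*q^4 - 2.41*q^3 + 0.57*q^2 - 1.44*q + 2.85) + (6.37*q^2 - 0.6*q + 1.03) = -1.17*q^5 + 2.57*q^4 - 2.41*q^3 + 6.94*q^2 - 2.04*q + 3.88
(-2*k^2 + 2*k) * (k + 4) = -2*k^3 - 6*k^2 + 8*k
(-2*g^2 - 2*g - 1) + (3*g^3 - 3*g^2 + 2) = 3*g^3 - 5*g^2 - 2*g + 1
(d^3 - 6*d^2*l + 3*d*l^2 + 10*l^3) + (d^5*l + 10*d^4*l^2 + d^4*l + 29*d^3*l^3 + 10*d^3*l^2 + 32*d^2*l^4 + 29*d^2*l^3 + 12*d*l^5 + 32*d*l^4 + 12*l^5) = d^5*l + 10*d^4*l^2 + d^4*l + 29*d^3*l^3 + 10*d^3*l^2 + d^3 + 32*d^2*l^4 + 29*d^2*l^3 - 6*d^2*l + 12*d*l^5 + 32*d*l^4 + 3*d*l^2 + 12*l^5 + 10*l^3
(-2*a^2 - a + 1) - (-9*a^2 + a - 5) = 7*a^2 - 2*a + 6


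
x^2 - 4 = (x - 2)*(x + 2)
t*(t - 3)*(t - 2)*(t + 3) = t^4 - 2*t^3 - 9*t^2 + 18*t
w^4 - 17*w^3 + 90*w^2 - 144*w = w*(w - 8)*(w - 6)*(w - 3)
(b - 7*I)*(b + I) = b^2 - 6*I*b + 7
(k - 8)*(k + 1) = k^2 - 7*k - 8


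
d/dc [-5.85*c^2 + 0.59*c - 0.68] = 0.59 - 11.7*c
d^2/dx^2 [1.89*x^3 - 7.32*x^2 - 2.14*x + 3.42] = 11.34*x - 14.64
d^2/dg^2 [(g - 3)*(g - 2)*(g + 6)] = 6*g + 2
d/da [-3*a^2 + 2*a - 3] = 2 - 6*a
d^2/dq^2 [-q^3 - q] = -6*q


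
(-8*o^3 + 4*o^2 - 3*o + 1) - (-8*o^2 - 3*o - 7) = -8*o^3 + 12*o^2 + 8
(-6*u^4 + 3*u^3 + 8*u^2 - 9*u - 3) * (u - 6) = -6*u^5 + 39*u^4 - 10*u^3 - 57*u^2 + 51*u + 18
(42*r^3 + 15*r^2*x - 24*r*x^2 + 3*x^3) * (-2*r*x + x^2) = -84*r^4*x + 12*r^3*x^2 + 63*r^2*x^3 - 30*r*x^4 + 3*x^5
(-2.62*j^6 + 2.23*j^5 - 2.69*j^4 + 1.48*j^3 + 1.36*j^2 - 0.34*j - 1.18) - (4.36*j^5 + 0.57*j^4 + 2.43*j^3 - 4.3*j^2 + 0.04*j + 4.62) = -2.62*j^6 - 2.13*j^5 - 3.26*j^4 - 0.95*j^3 + 5.66*j^2 - 0.38*j - 5.8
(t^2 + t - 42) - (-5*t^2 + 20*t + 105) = 6*t^2 - 19*t - 147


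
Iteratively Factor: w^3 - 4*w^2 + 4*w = (w)*(w^2 - 4*w + 4) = w*(w - 2)*(w - 2)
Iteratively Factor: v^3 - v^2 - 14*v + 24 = (v + 4)*(v^2 - 5*v + 6) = (v - 2)*(v + 4)*(v - 3)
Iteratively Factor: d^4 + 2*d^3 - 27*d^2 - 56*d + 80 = (d - 1)*(d^3 + 3*d^2 - 24*d - 80) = (d - 5)*(d - 1)*(d^2 + 8*d + 16) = (d - 5)*(d - 1)*(d + 4)*(d + 4)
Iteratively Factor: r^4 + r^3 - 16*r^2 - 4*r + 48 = (r - 2)*(r^3 + 3*r^2 - 10*r - 24) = (r - 2)*(r + 4)*(r^2 - r - 6) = (r - 2)*(r + 2)*(r + 4)*(r - 3)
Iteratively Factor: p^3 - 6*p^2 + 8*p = (p - 2)*(p^2 - 4*p) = (p - 4)*(p - 2)*(p)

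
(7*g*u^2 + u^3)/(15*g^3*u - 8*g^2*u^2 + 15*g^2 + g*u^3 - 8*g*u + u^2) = u^2*(7*g + u)/(15*g^3*u - 8*g^2*u^2 + 15*g^2 + g*u^3 - 8*g*u + u^2)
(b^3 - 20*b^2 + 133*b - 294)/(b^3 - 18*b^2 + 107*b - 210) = (b - 7)/(b - 5)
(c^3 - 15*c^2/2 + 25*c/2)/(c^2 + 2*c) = (2*c^2 - 15*c + 25)/(2*(c + 2))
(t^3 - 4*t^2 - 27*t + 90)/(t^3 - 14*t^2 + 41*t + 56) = (t^3 - 4*t^2 - 27*t + 90)/(t^3 - 14*t^2 + 41*t + 56)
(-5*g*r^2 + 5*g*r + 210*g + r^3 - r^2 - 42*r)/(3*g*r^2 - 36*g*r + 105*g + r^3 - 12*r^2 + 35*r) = (-5*g*r - 30*g + r^2 + 6*r)/(3*g*r - 15*g + r^2 - 5*r)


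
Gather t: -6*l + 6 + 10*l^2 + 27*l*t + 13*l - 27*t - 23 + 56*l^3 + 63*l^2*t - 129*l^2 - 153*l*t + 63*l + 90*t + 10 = 56*l^3 - 119*l^2 + 70*l + t*(63*l^2 - 126*l + 63) - 7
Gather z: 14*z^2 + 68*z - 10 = 14*z^2 + 68*z - 10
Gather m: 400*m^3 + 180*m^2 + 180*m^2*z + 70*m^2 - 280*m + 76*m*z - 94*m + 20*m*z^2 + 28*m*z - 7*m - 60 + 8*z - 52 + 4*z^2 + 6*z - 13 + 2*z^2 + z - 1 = 400*m^3 + m^2*(180*z + 250) + m*(20*z^2 + 104*z - 381) + 6*z^2 + 15*z - 126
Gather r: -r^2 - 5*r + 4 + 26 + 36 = -r^2 - 5*r + 66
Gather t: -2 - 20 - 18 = -40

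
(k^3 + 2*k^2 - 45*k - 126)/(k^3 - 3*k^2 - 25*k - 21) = (k + 6)/(k + 1)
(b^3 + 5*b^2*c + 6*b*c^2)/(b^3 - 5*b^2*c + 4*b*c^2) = (b^2 + 5*b*c + 6*c^2)/(b^2 - 5*b*c + 4*c^2)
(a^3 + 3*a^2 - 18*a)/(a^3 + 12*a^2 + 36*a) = (a - 3)/(a + 6)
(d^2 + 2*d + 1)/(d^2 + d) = (d + 1)/d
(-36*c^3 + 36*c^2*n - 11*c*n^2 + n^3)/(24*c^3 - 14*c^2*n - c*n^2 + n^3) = (-6*c + n)/(4*c + n)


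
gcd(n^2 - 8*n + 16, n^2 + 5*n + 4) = 1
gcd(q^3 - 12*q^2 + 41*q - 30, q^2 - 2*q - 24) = q - 6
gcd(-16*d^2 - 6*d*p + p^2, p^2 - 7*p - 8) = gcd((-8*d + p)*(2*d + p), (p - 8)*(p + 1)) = 1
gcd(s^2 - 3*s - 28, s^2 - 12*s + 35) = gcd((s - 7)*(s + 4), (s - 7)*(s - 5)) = s - 7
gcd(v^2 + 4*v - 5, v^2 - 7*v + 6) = v - 1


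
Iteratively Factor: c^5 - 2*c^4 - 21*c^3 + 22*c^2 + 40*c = (c - 5)*(c^4 + 3*c^3 - 6*c^2 - 8*c) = (c - 5)*(c + 1)*(c^3 + 2*c^2 - 8*c) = (c - 5)*(c - 2)*(c + 1)*(c^2 + 4*c) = (c - 5)*(c - 2)*(c + 1)*(c + 4)*(c)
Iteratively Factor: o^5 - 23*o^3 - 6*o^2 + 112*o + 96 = (o + 2)*(o^4 - 2*o^3 - 19*o^2 + 32*o + 48) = (o - 3)*(o + 2)*(o^3 + o^2 - 16*o - 16) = (o - 3)*(o + 1)*(o + 2)*(o^2 - 16) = (o - 4)*(o - 3)*(o + 1)*(o + 2)*(o + 4)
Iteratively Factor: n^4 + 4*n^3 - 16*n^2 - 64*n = (n + 4)*(n^3 - 16*n) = n*(n + 4)*(n^2 - 16) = n*(n - 4)*(n + 4)*(n + 4)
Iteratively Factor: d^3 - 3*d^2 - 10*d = (d + 2)*(d^2 - 5*d) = d*(d + 2)*(d - 5)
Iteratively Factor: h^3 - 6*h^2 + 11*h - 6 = (h - 1)*(h^2 - 5*h + 6) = (h - 2)*(h - 1)*(h - 3)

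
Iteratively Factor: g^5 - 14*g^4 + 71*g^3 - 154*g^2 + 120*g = (g - 2)*(g^4 - 12*g^3 + 47*g^2 - 60*g) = (g - 5)*(g - 2)*(g^3 - 7*g^2 + 12*g) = g*(g - 5)*(g - 2)*(g^2 - 7*g + 12) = g*(g - 5)*(g - 4)*(g - 2)*(g - 3)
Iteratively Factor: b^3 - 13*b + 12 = (b + 4)*(b^2 - 4*b + 3) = (b - 1)*(b + 4)*(b - 3)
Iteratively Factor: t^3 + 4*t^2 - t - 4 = (t + 1)*(t^2 + 3*t - 4) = (t - 1)*(t + 1)*(t + 4)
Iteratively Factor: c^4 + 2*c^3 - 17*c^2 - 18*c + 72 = (c + 4)*(c^3 - 2*c^2 - 9*c + 18) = (c + 3)*(c + 4)*(c^2 - 5*c + 6) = (c - 2)*(c + 3)*(c + 4)*(c - 3)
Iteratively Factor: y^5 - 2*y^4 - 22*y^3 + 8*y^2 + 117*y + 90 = (y - 3)*(y^4 + y^3 - 19*y^2 - 49*y - 30) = (y - 5)*(y - 3)*(y^3 + 6*y^2 + 11*y + 6) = (y - 5)*(y - 3)*(y + 1)*(y^2 + 5*y + 6) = (y - 5)*(y - 3)*(y + 1)*(y + 2)*(y + 3)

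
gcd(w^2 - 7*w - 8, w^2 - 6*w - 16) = w - 8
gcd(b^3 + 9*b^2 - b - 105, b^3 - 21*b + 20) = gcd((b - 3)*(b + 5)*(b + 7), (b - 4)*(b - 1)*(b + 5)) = b + 5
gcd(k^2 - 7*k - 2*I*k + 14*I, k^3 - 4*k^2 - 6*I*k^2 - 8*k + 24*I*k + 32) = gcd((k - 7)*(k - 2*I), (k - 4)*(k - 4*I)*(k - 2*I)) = k - 2*I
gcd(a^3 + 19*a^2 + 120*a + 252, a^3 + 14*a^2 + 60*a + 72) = a^2 + 12*a + 36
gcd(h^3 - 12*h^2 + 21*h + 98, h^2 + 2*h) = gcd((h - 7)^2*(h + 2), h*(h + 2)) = h + 2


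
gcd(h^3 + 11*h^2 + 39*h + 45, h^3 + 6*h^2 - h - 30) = h^2 + 8*h + 15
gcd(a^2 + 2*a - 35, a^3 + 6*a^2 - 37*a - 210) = a + 7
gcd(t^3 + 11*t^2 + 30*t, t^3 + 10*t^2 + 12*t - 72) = t + 6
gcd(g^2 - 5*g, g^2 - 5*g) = g^2 - 5*g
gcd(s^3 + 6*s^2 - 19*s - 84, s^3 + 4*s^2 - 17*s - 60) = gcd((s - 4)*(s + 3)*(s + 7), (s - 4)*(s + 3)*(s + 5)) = s^2 - s - 12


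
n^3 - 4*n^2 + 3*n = n*(n - 3)*(n - 1)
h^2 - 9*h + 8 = (h - 8)*(h - 1)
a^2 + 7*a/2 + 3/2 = (a + 1/2)*(a + 3)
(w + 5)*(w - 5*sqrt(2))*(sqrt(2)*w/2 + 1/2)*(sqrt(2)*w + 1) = w^4 - 4*sqrt(2)*w^3 + 5*w^3 - 20*sqrt(2)*w^2 - 19*w^2/2 - 95*w/2 - 5*sqrt(2)*w/2 - 25*sqrt(2)/2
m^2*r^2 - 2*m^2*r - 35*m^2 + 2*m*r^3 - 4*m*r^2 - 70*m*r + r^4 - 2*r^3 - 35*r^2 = (m + r)^2*(r - 7)*(r + 5)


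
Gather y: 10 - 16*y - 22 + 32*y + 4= 16*y - 8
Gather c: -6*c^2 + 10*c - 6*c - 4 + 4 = -6*c^2 + 4*c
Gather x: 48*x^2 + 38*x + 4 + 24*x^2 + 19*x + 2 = 72*x^2 + 57*x + 6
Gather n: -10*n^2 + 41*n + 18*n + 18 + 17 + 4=-10*n^2 + 59*n + 39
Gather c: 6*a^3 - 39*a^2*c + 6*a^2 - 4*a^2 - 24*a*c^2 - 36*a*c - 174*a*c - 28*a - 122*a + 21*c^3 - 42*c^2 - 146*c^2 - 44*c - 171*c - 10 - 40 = 6*a^3 + 2*a^2 - 150*a + 21*c^3 + c^2*(-24*a - 188) + c*(-39*a^2 - 210*a - 215) - 50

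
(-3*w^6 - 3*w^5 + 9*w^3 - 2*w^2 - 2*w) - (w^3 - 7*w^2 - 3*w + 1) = -3*w^6 - 3*w^5 + 8*w^3 + 5*w^2 + w - 1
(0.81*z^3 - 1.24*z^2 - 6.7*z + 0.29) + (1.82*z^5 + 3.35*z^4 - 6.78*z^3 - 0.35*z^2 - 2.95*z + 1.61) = 1.82*z^5 + 3.35*z^4 - 5.97*z^3 - 1.59*z^2 - 9.65*z + 1.9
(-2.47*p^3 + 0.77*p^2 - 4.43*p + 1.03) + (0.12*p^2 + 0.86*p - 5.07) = -2.47*p^3 + 0.89*p^2 - 3.57*p - 4.04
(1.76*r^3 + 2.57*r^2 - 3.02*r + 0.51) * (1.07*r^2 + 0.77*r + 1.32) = 1.8832*r^5 + 4.1051*r^4 + 1.0707*r^3 + 1.6127*r^2 - 3.5937*r + 0.6732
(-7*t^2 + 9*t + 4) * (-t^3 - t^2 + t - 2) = 7*t^5 - 2*t^4 - 20*t^3 + 19*t^2 - 14*t - 8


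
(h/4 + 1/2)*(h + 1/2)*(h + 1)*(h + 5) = h^4/4 + 17*h^3/8 + 21*h^2/4 + 37*h/8 + 5/4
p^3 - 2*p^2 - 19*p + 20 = (p - 5)*(p - 1)*(p + 4)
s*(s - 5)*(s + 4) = s^3 - s^2 - 20*s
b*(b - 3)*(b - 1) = b^3 - 4*b^2 + 3*b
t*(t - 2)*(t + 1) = t^3 - t^2 - 2*t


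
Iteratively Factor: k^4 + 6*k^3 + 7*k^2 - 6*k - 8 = (k + 4)*(k^3 + 2*k^2 - k - 2) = (k + 2)*(k + 4)*(k^2 - 1) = (k + 1)*(k + 2)*(k + 4)*(k - 1)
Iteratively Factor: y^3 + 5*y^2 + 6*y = (y + 2)*(y^2 + 3*y) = y*(y + 2)*(y + 3)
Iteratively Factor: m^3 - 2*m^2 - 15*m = (m)*(m^2 - 2*m - 15) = m*(m + 3)*(m - 5)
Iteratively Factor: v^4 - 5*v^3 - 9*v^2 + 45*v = (v - 3)*(v^3 - 2*v^2 - 15*v) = v*(v - 3)*(v^2 - 2*v - 15) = v*(v - 3)*(v + 3)*(v - 5)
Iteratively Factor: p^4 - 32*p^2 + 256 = (p - 4)*(p^3 + 4*p^2 - 16*p - 64) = (p - 4)*(p + 4)*(p^2 - 16) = (p - 4)^2*(p + 4)*(p + 4)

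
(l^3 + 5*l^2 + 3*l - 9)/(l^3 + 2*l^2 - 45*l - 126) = (l^2 + 2*l - 3)/(l^2 - l - 42)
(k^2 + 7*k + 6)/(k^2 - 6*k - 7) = (k + 6)/(k - 7)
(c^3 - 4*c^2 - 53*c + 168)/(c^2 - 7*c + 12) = (c^2 - c - 56)/(c - 4)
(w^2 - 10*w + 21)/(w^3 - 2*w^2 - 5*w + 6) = (w - 7)/(w^2 + w - 2)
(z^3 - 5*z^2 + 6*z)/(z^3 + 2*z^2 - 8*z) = (z - 3)/(z + 4)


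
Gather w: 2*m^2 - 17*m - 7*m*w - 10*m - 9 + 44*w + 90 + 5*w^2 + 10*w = 2*m^2 - 27*m + 5*w^2 + w*(54 - 7*m) + 81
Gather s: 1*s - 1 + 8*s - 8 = 9*s - 9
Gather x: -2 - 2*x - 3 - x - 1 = -3*x - 6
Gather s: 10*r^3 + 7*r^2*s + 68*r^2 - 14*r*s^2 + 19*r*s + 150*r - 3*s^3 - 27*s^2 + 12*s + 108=10*r^3 + 68*r^2 + 150*r - 3*s^3 + s^2*(-14*r - 27) + s*(7*r^2 + 19*r + 12) + 108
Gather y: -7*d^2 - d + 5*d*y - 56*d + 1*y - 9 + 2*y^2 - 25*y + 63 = -7*d^2 - 57*d + 2*y^2 + y*(5*d - 24) + 54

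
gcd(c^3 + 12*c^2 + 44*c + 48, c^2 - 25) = 1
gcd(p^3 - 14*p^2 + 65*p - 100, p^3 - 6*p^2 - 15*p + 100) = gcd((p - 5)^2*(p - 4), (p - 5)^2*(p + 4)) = p^2 - 10*p + 25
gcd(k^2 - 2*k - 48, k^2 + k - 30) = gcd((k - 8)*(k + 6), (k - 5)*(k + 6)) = k + 6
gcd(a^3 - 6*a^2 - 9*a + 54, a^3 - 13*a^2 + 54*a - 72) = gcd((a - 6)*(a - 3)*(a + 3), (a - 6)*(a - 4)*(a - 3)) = a^2 - 9*a + 18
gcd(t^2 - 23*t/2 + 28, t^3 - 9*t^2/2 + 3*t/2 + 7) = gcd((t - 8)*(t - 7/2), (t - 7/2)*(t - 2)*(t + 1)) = t - 7/2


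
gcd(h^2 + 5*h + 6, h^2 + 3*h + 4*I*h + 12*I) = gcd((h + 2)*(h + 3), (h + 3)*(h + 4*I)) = h + 3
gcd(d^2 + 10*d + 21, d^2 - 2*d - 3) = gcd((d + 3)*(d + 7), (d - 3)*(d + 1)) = 1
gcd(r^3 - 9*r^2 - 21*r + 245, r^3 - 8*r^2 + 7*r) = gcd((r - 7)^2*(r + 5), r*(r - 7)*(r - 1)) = r - 7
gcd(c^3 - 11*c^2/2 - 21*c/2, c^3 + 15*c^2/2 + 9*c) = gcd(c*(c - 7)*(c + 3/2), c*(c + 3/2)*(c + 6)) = c^2 + 3*c/2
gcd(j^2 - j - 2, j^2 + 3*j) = 1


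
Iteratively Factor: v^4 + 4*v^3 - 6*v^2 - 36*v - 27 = (v + 3)*(v^3 + v^2 - 9*v - 9) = (v + 3)^2*(v^2 - 2*v - 3) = (v + 1)*(v + 3)^2*(v - 3)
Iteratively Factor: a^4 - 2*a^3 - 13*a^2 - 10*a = (a + 1)*(a^3 - 3*a^2 - 10*a) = a*(a + 1)*(a^2 - 3*a - 10) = a*(a + 1)*(a + 2)*(a - 5)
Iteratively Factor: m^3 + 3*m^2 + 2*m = (m + 2)*(m^2 + m) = (m + 1)*(m + 2)*(m)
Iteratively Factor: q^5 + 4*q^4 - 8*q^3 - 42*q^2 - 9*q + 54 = (q + 2)*(q^4 + 2*q^3 - 12*q^2 - 18*q + 27) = (q - 3)*(q + 2)*(q^3 + 5*q^2 + 3*q - 9) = (q - 3)*(q + 2)*(q + 3)*(q^2 + 2*q - 3) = (q - 3)*(q - 1)*(q + 2)*(q + 3)*(q + 3)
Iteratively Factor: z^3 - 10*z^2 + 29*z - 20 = (z - 5)*(z^2 - 5*z + 4) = (z - 5)*(z - 4)*(z - 1)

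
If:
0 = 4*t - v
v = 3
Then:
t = 3/4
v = 3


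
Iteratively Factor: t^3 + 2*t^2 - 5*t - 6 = (t + 1)*(t^2 + t - 6) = (t - 2)*(t + 1)*(t + 3)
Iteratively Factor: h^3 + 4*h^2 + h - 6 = (h + 2)*(h^2 + 2*h - 3) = (h - 1)*(h + 2)*(h + 3)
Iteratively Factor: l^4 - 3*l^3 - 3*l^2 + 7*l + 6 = (l - 3)*(l^3 - 3*l - 2) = (l - 3)*(l + 1)*(l^2 - l - 2) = (l - 3)*(l + 1)^2*(l - 2)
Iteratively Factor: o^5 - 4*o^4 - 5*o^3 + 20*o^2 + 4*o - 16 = (o + 2)*(o^4 - 6*o^3 + 7*o^2 + 6*o - 8) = (o + 1)*(o + 2)*(o^3 - 7*o^2 + 14*o - 8) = (o - 1)*(o + 1)*(o + 2)*(o^2 - 6*o + 8) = (o - 4)*(o - 1)*(o + 1)*(o + 2)*(o - 2)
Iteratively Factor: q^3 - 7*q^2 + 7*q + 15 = (q - 3)*(q^2 - 4*q - 5) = (q - 5)*(q - 3)*(q + 1)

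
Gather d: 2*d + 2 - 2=2*d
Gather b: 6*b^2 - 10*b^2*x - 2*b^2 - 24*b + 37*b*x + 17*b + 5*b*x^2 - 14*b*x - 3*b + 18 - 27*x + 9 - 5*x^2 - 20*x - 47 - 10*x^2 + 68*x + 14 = b^2*(4 - 10*x) + b*(5*x^2 + 23*x - 10) - 15*x^2 + 21*x - 6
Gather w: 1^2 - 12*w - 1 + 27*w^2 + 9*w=27*w^2 - 3*w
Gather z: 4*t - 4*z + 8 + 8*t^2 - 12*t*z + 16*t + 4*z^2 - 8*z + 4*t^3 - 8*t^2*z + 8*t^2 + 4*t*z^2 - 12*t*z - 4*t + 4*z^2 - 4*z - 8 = 4*t^3 + 16*t^2 + 16*t + z^2*(4*t + 8) + z*(-8*t^2 - 24*t - 16)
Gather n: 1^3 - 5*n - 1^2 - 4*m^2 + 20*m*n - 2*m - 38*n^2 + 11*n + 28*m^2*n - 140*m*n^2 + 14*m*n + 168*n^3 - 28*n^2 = -4*m^2 - 2*m + 168*n^3 + n^2*(-140*m - 66) + n*(28*m^2 + 34*m + 6)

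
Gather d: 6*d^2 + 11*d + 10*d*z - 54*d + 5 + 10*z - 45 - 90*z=6*d^2 + d*(10*z - 43) - 80*z - 40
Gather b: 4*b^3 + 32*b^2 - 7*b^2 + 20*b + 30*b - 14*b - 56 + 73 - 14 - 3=4*b^3 + 25*b^2 + 36*b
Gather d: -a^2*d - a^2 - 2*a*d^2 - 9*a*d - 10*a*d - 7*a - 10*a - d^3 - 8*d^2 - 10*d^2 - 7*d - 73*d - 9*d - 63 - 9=-a^2 - 17*a - d^3 + d^2*(-2*a - 18) + d*(-a^2 - 19*a - 89) - 72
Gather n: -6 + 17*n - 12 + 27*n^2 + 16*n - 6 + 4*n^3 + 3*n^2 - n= 4*n^3 + 30*n^2 + 32*n - 24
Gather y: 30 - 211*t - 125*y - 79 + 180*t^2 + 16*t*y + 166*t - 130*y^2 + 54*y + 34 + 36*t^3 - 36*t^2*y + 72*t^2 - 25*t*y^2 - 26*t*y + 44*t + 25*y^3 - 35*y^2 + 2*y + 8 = 36*t^3 + 252*t^2 - t + 25*y^3 + y^2*(-25*t - 165) + y*(-36*t^2 - 10*t - 69) - 7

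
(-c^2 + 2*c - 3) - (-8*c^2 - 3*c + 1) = 7*c^2 + 5*c - 4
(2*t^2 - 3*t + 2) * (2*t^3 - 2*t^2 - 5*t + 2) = 4*t^5 - 10*t^4 + 15*t^2 - 16*t + 4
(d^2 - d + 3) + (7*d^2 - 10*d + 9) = 8*d^2 - 11*d + 12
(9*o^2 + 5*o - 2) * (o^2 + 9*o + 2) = 9*o^4 + 86*o^3 + 61*o^2 - 8*o - 4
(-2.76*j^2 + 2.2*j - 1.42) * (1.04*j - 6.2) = -2.8704*j^3 + 19.4*j^2 - 15.1168*j + 8.804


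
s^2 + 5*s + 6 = (s + 2)*(s + 3)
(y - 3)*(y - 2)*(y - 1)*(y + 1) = y^4 - 5*y^3 + 5*y^2 + 5*y - 6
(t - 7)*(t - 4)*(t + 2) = t^3 - 9*t^2 + 6*t + 56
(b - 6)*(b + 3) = b^2 - 3*b - 18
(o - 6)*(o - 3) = o^2 - 9*o + 18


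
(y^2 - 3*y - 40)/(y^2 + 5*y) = (y - 8)/y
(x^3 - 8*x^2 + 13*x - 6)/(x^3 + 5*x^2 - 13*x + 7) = (x - 6)/(x + 7)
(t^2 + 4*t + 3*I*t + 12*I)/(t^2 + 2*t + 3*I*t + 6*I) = (t + 4)/(t + 2)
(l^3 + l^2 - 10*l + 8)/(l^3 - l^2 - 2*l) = (l^2 + 3*l - 4)/(l*(l + 1))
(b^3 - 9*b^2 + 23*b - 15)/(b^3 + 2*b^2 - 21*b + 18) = (b - 5)/(b + 6)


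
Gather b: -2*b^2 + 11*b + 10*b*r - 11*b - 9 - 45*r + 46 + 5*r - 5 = -2*b^2 + 10*b*r - 40*r + 32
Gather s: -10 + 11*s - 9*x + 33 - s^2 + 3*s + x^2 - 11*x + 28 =-s^2 + 14*s + x^2 - 20*x + 51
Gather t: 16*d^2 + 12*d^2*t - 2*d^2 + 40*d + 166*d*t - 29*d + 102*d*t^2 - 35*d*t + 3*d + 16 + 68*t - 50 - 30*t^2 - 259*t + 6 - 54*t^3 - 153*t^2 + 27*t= 14*d^2 + 14*d - 54*t^3 + t^2*(102*d - 183) + t*(12*d^2 + 131*d - 164) - 28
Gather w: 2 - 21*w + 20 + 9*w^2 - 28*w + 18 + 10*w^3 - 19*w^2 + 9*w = 10*w^3 - 10*w^2 - 40*w + 40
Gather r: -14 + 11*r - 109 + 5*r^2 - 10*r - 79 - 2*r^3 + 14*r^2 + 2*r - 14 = -2*r^3 + 19*r^2 + 3*r - 216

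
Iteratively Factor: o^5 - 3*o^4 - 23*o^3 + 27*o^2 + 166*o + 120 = (o + 2)*(o^4 - 5*o^3 - 13*o^2 + 53*o + 60) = (o - 5)*(o + 2)*(o^3 - 13*o - 12) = (o - 5)*(o + 2)*(o + 3)*(o^2 - 3*o - 4) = (o - 5)*(o + 1)*(o + 2)*(o + 3)*(o - 4)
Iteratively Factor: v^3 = (v)*(v^2) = v^2*(v)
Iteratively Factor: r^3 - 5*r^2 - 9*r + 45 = (r - 3)*(r^2 - 2*r - 15) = (r - 5)*(r - 3)*(r + 3)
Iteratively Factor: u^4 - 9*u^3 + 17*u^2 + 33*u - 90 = (u - 3)*(u^3 - 6*u^2 - u + 30) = (u - 3)*(u + 2)*(u^2 - 8*u + 15) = (u - 5)*(u - 3)*(u + 2)*(u - 3)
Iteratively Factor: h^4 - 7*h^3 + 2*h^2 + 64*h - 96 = (h - 4)*(h^3 - 3*h^2 - 10*h + 24) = (h - 4)*(h - 2)*(h^2 - h - 12) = (h - 4)^2*(h - 2)*(h + 3)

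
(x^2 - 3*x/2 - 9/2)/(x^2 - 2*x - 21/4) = 2*(x - 3)/(2*x - 7)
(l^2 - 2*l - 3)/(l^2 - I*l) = (l^2 - 2*l - 3)/(l*(l - I))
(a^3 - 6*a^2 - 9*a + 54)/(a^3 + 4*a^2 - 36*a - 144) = (a^2 - 9)/(a^2 + 10*a + 24)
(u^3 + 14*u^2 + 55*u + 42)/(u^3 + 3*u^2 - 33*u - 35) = (u + 6)/(u - 5)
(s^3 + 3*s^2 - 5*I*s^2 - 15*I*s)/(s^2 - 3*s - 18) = s*(s - 5*I)/(s - 6)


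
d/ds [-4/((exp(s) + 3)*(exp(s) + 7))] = 8*(exp(s) + 5)*exp(s)/((exp(s) + 3)^2*(exp(s) + 7)^2)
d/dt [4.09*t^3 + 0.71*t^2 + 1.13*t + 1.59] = 12.27*t^2 + 1.42*t + 1.13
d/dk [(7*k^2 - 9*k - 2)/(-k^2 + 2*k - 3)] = (5*k^2 - 46*k + 31)/(k^4 - 4*k^3 + 10*k^2 - 12*k + 9)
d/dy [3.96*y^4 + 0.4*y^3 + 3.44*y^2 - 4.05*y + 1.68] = 15.84*y^3 + 1.2*y^2 + 6.88*y - 4.05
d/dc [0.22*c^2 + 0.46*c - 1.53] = 0.44*c + 0.46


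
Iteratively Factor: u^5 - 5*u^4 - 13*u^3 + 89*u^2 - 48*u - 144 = (u + 1)*(u^4 - 6*u^3 - 7*u^2 + 96*u - 144) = (u + 1)*(u + 4)*(u^3 - 10*u^2 + 33*u - 36) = (u - 3)*(u + 1)*(u + 4)*(u^2 - 7*u + 12) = (u - 3)^2*(u + 1)*(u + 4)*(u - 4)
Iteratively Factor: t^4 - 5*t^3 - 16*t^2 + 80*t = (t - 4)*(t^3 - t^2 - 20*t) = (t - 5)*(t - 4)*(t^2 + 4*t) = t*(t - 5)*(t - 4)*(t + 4)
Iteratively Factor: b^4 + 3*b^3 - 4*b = (b)*(b^3 + 3*b^2 - 4) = b*(b + 2)*(b^2 + b - 2) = b*(b + 2)^2*(b - 1)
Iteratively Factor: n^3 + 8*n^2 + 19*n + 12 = (n + 1)*(n^2 + 7*n + 12) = (n + 1)*(n + 3)*(n + 4)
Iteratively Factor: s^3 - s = (s)*(s^2 - 1) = s*(s - 1)*(s + 1)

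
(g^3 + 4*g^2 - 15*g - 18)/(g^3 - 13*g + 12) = (g^2 + 7*g + 6)/(g^2 + 3*g - 4)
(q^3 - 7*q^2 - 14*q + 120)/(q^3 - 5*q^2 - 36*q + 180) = (q + 4)/(q + 6)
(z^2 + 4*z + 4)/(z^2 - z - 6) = (z + 2)/(z - 3)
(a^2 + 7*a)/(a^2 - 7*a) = (a + 7)/(a - 7)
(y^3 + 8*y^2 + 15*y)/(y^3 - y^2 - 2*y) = (y^2 + 8*y + 15)/(y^2 - y - 2)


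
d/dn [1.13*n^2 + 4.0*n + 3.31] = 2.26*n + 4.0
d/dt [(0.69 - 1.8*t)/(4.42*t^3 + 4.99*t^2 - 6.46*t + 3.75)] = (15.912*t^3 - 0.167399999999999*t^2 - 6.8862*t - 2.2926)/(19.5364*t^6 + 44.1116*t^5 - 32.2063*t^4 - 31.3208*t^3 + 79.1566*t^2 - 48.45*t + 14.0625)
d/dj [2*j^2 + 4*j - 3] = 4*j + 4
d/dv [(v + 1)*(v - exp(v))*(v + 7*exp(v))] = (1 - exp(v))*(v + 1)*(v + 7*exp(v)) + (v + 1)*(v - exp(v))*(7*exp(v) + 1) + (v - exp(v))*(v + 7*exp(v))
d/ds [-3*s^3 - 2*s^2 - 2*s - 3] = -9*s^2 - 4*s - 2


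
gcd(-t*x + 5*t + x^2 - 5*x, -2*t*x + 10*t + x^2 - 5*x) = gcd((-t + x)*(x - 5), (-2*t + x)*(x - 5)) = x - 5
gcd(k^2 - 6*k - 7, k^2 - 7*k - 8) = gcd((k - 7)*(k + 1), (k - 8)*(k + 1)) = k + 1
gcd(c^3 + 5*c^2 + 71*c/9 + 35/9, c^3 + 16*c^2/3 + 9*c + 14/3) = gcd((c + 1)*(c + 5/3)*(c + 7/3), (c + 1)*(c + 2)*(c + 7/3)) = c^2 + 10*c/3 + 7/3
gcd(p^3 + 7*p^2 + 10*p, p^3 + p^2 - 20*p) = p^2 + 5*p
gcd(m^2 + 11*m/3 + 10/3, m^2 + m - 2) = m + 2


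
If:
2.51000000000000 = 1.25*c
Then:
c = 2.01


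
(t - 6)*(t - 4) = t^2 - 10*t + 24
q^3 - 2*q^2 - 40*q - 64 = (q - 8)*(q + 2)*(q + 4)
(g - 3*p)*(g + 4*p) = g^2 + g*p - 12*p^2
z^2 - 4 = (z - 2)*(z + 2)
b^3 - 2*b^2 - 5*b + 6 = (b - 3)*(b - 1)*(b + 2)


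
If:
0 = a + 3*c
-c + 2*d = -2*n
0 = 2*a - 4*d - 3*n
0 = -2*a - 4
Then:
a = -2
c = 2/3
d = -5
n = 16/3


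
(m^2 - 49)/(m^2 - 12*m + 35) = (m + 7)/(m - 5)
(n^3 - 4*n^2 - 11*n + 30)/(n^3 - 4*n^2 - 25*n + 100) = (n^2 + n - 6)/(n^2 + n - 20)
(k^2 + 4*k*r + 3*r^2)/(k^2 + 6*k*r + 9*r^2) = (k + r)/(k + 3*r)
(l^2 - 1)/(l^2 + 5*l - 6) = (l + 1)/(l + 6)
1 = 1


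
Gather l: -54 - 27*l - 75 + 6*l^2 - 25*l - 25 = 6*l^2 - 52*l - 154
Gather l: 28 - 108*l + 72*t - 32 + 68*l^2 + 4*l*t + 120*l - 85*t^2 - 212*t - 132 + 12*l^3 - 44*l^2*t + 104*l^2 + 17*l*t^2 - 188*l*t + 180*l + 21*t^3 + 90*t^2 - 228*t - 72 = 12*l^3 + l^2*(172 - 44*t) + l*(17*t^2 - 184*t + 192) + 21*t^3 + 5*t^2 - 368*t - 208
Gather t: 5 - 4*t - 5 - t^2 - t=-t^2 - 5*t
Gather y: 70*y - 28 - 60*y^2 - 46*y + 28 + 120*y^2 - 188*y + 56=60*y^2 - 164*y + 56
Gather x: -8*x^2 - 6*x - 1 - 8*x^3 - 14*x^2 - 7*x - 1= -8*x^3 - 22*x^2 - 13*x - 2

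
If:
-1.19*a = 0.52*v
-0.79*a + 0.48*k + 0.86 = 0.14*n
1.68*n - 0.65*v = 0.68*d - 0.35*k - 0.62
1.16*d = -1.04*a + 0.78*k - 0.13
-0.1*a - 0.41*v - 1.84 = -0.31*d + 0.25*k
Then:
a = 3.54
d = -1.49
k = 2.68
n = -4.67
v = -8.11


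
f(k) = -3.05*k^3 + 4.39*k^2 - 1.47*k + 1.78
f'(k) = -9.15*k^2 + 8.78*k - 1.47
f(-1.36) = 19.57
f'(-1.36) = -30.33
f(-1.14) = 13.68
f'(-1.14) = -23.37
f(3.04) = -47.81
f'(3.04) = -59.34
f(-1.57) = 26.71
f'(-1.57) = -37.81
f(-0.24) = 2.43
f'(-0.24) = -4.10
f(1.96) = -7.20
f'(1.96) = -19.41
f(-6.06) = 850.67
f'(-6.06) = -390.70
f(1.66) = -2.51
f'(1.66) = -12.11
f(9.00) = -1879.31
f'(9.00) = -663.60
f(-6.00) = 827.44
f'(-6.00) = -383.55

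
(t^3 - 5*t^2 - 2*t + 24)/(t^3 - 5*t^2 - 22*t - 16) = (t^2 - 7*t + 12)/(t^2 - 7*t - 8)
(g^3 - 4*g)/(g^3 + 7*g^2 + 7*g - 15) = g*(g^2 - 4)/(g^3 + 7*g^2 + 7*g - 15)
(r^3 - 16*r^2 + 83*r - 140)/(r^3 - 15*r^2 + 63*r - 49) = (r^2 - 9*r + 20)/(r^2 - 8*r + 7)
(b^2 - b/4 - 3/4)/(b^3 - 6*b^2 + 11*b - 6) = (b + 3/4)/(b^2 - 5*b + 6)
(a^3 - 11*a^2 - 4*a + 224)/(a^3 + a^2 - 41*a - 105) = (a^2 - 4*a - 32)/(a^2 + 8*a + 15)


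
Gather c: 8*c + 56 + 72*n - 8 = 8*c + 72*n + 48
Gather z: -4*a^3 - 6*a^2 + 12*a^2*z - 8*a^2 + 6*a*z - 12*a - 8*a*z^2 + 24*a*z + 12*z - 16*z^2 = -4*a^3 - 14*a^2 - 12*a + z^2*(-8*a - 16) + z*(12*a^2 + 30*a + 12)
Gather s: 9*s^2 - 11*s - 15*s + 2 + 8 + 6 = 9*s^2 - 26*s + 16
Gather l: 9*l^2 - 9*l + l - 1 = 9*l^2 - 8*l - 1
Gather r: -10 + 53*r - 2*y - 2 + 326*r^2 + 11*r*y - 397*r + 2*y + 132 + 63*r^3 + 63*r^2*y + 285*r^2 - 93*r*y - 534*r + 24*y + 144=63*r^3 + r^2*(63*y + 611) + r*(-82*y - 878) + 24*y + 264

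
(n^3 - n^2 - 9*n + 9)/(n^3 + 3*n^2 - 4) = (n^2 - 9)/(n^2 + 4*n + 4)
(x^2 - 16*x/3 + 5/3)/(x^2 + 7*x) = (3*x^2 - 16*x + 5)/(3*x*(x + 7))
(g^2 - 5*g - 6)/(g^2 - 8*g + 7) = (g^2 - 5*g - 6)/(g^2 - 8*g + 7)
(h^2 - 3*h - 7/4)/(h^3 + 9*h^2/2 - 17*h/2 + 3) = (4*h^2 - 12*h - 7)/(2*(2*h^3 + 9*h^2 - 17*h + 6))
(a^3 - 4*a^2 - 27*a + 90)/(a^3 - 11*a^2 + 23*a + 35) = (a^3 - 4*a^2 - 27*a + 90)/(a^3 - 11*a^2 + 23*a + 35)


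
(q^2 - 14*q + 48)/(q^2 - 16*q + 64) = (q - 6)/(q - 8)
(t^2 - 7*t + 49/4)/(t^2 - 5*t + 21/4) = (2*t - 7)/(2*t - 3)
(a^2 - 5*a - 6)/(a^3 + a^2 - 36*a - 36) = 1/(a + 6)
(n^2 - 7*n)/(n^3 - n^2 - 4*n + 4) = n*(n - 7)/(n^3 - n^2 - 4*n + 4)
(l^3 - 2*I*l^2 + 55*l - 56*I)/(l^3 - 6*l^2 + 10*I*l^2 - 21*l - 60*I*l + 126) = (l^2 - 9*I*l - 8)/(l^2 + 3*l*(-2 + I) - 18*I)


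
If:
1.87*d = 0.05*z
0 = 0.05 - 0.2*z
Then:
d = 0.01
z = 0.25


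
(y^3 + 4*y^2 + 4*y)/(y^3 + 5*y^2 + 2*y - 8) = y*(y + 2)/(y^2 + 3*y - 4)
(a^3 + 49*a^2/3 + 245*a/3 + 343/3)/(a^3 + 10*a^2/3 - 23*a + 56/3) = (3*a^2 + 28*a + 49)/(3*a^2 - 11*a + 8)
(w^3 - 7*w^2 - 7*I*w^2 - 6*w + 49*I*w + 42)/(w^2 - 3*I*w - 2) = (w^2 - w*(7 + 6*I) + 42*I)/(w - 2*I)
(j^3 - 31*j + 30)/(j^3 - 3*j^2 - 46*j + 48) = (j - 5)/(j - 8)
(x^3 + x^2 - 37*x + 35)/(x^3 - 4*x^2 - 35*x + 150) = (x^2 + 6*x - 7)/(x^2 + x - 30)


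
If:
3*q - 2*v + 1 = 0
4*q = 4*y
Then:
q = y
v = 3*y/2 + 1/2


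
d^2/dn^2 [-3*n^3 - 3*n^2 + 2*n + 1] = -18*n - 6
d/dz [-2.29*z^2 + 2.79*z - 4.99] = 2.79 - 4.58*z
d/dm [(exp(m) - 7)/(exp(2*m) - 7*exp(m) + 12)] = (-(exp(m) - 7)*(2*exp(m) - 7) + exp(2*m) - 7*exp(m) + 12)*exp(m)/(exp(2*m) - 7*exp(m) + 12)^2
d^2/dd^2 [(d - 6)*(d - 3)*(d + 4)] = 6*d - 10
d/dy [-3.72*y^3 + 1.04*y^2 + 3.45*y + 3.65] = -11.16*y^2 + 2.08*y + 3.45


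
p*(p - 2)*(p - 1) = p^3 - 3*p^2 + 2*p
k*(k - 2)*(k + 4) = k^3 + 2*k^2 - 8*k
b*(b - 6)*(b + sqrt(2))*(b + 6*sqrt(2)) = b^4 - 6*b^3 + 7*sqrt(2)*b^3 - 42*sqrt(2)*b^2 + 12*b^2 - 72*b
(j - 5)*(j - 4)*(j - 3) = j^3 - 12*j^2 + 47*j - 60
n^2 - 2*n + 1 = (n - 1)^2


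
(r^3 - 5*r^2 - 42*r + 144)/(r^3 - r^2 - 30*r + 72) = (r - 8)/(r - 4)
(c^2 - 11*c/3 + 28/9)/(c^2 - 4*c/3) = (c - 7/3)/c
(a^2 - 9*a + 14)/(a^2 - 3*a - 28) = (a - 2)/(a + 4)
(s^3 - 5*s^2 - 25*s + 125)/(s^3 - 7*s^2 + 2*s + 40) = (s^2 - 25)/(s^2 - 2*s - 8)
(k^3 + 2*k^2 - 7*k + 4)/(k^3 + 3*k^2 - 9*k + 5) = (k + 4)/(k + 5)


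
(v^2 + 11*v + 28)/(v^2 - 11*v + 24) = (v^2 + 11*v + 28)/(v^2 - 11*v + 24)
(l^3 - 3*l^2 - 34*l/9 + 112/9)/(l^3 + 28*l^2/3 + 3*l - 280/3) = (3*l^2 - l - 14)/(3*(l^2 + 12*l + 35))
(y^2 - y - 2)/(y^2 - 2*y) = (y + 1)/y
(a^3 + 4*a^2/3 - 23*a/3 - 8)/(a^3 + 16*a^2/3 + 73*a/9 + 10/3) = 3*(3*a^2 - 5*a - 8)/(9*a^2 + 21*a + 10)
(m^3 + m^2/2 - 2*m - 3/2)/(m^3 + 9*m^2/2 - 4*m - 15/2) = (m + 1)/(m + 5)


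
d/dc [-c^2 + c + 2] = 1 - 2*c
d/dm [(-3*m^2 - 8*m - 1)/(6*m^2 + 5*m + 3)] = (33*m^2 - 6*m - 19)/(36*m^4 + 60*m^3 + 61*m^2 + 30*m + 9)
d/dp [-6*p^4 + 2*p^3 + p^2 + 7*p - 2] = -24*p^3 + 6*p^2 + 2*p + 7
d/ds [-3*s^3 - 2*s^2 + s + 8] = -9*s^2 - 4*s + 1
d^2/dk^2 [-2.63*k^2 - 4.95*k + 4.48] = -5.26000000000000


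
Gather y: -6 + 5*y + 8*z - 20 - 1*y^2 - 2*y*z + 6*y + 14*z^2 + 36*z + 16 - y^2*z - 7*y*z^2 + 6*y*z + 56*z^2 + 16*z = y^2*(-z - 1) + y*(-7*z^2 + 4*z + 11) + 70*z^2 + 60*z - 10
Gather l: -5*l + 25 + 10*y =-5*l + 10*y + 25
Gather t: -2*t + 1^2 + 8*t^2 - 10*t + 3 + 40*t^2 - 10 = 48*t^2 - 12*t - 6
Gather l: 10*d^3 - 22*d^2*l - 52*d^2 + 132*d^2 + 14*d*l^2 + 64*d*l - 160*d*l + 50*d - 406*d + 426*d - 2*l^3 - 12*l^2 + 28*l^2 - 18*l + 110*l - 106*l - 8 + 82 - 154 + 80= 10*d^3 + 80*d^2 + 70*d - 2*l^3 + l^2*(14*d + 16) + l*(-22*d^2 - 96*d - 14)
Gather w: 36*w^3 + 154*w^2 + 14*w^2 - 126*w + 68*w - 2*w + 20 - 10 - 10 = 36*w^3 + 168*w^2 - 60*w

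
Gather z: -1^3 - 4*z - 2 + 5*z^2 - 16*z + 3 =5*z^2 - 20*z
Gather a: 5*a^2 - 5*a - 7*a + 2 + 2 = 5*a^2 - 12*a + 4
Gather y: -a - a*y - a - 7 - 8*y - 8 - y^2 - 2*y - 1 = -2*a - y^2 + y*(-a - 10) - 16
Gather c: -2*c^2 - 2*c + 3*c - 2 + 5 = -2*c^2 + c + 3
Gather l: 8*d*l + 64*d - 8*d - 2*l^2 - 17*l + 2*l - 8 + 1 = 56*d - 2*l^2 + l*(8*d - 15) - 7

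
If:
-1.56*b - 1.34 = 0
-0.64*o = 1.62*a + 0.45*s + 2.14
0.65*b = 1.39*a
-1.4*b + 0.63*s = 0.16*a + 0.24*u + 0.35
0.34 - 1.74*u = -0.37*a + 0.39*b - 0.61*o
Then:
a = -0.40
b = -0.86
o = -1.27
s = -1.51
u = -0.14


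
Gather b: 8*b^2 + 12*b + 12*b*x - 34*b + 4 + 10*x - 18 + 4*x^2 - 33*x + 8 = 8*b^2 + b*(12*x - 22) + 4*x^2 - 23*x - 6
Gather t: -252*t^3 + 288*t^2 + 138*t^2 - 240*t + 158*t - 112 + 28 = -252*t^3 + 426*t^2 - 82*t - 84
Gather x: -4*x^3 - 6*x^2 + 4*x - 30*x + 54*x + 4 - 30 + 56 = -4*x^3 - 6*x^2 + 28*x + 30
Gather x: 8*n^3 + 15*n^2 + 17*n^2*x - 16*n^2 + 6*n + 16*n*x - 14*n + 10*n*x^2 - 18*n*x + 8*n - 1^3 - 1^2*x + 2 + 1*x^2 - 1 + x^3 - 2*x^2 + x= 8*n^3 - n^2 + x^3 + x^2*(10*n - 1) + x*(17*n^2 - 2*n)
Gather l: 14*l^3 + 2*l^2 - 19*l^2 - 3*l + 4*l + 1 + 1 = 14*l^3 - 17*l^2 + l + 2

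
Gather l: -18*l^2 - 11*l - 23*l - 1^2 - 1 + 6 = -18*l^2 - 34*l + 4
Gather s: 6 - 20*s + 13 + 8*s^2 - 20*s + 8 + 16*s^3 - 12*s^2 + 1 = 16*s^3 - 4*s^2 - 40*s + 28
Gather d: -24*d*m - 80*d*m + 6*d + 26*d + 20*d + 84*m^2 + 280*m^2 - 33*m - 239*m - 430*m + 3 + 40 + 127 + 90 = d*(52 - 104*m) + 364*m^2 - 702*m + 260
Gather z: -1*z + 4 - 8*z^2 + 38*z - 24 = -8*z^2 + 37*z - 20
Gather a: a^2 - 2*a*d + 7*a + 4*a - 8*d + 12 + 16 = a^2 + a*(11 - 2*d) - 8*d + 28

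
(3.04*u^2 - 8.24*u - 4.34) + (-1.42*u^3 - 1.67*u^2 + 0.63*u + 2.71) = -1.42*u^3 + 1.37*u^2 - 7.61*u - 1.63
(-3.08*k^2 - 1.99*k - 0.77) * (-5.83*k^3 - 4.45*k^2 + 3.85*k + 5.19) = 17.9564*k^5 + 25.3077*k^4 + 1.4866*k^3 - 20.2202*k^2 - 13.2926*k - 3.9963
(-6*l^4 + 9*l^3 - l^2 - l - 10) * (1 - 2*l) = 12*l^5 - 24*l^4 + 11*l^3 + l^2 + 19*l - 10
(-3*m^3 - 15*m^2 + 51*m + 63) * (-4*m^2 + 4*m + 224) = 12*m^5 + 48*m^4 - 936*m^3 - 3408*m^2 + 11676*m + 14112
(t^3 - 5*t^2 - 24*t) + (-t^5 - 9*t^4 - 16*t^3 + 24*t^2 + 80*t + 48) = -t^5 - 9*t^4 - 15*t^3 + 19*t^2 + 56*t + 48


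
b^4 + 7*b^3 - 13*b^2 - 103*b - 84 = (b - 4)*(b + 1)*(b + 3)*(b + 7)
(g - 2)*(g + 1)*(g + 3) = g^3 + 2*g^2 - 5*g - 6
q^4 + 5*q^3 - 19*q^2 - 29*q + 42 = (q - 3)*(q - 1)*(q + 2)*(q + 7)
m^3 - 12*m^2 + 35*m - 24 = (m - 8)*(m - 3)*(m - 1)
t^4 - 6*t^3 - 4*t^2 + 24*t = t*(t - 6)*(t - 2)*(t + 2)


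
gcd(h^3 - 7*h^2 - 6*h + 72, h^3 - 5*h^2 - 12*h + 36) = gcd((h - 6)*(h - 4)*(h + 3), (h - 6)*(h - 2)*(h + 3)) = h^2 - 3*h - 18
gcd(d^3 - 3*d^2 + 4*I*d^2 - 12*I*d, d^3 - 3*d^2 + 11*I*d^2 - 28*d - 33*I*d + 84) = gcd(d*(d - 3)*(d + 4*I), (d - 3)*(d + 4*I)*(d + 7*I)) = d^2 + d*(-3 + 4*I) - 12*I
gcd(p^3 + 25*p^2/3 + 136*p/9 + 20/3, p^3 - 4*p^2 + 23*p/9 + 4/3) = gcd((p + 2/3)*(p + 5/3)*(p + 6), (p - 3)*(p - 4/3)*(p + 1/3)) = 1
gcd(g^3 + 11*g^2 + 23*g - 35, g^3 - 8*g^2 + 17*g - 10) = g - 1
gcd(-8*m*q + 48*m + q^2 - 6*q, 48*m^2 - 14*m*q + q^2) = -8*m + q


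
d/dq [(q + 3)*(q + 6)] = 2*q + 9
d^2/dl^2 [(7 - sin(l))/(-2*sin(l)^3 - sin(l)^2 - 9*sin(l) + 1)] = (-16*sin(l)^7 + 246*sin(l)^6 + 249*sin(l)^5 - 61*sin(l)^4 + 51*sin(l)^3 - 188*sin(l)^2 - 394*sin(l) - 1130)/(2*sin(l)^3 + sin(l)^2 + 9*sin(l) - 1)^3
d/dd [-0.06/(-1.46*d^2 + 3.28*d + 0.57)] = (0.1968 - 0.1752*d)/(-1.46*d^2 + 3.28*d + 0.57)^2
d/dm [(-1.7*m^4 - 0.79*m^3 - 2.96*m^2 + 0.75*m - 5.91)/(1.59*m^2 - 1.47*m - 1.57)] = (-5.406*m^5 + 6.2409*m^4 + 12.9986*m^3 + 6.8796*m^2 + 28.0882*m - 9.8652)/(2.5281*m^4 - 4.6746*m^3 - 2.8317*m^2 + 4.6158*m + 2.4649)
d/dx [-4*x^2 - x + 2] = -8*x - 1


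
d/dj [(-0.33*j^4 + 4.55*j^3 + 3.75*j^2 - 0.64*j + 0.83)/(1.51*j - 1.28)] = (-1.4949*j^4 + 15.4306*j^3 - 11.8095*j^2 - 9.6*j - 0.4341)/(2.2801*j^2 - 3.8656*j + 1.6384)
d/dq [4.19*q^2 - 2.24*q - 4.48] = 8.38*q - 2.24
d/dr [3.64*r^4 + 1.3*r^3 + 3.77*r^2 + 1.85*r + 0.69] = 14.56*r^3 + 3.9*r^2 + 7.54*r + 1.85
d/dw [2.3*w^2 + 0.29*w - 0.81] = 4.6*w + 0.29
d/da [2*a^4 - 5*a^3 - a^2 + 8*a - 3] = 8*a^3 - 15*a^2 - 2*a + 8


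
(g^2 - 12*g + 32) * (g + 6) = g^3 - 6*g^2 - 40*g + 192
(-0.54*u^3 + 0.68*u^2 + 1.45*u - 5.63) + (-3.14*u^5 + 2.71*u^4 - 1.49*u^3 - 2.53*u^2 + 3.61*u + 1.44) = -3.14*u^5 + 2.71*u^4 - 2.03*u^3 - 1.85*u^2 + 5.06*u - 4.19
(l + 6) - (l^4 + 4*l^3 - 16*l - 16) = -l^4 - 4*l^3 + 17*l + 22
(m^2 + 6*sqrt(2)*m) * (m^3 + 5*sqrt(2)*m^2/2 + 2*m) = m^5 + 17*sqrt(2)*m^4/2 + 32*m^3 + 12*sqrt(2)*m^2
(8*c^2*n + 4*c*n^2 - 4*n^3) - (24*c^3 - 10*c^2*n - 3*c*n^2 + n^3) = -24*c^3 + 18*c^2*n + 7*c*n^2 - 5*n^3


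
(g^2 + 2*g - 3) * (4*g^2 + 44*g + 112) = 4*g^4 + 52*g^3 + 188*g^2 + 92*g - 336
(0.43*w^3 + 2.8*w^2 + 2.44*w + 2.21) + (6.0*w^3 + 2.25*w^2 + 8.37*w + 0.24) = 6.43*w^3 + 5.05*w^2 + 10.81*w + 2.45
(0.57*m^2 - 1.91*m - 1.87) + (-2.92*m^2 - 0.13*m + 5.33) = -2.35*m^2 - 2.04*m + 3.46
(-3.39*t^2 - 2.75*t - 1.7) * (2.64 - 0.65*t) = 2.2035*t^3 - 7.1621*t^2 - 6.155*t - 4.488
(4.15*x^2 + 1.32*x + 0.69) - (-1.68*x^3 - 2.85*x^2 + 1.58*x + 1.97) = 1.68*x^3 + 7.0*x^2 - 0.26*x - 1.28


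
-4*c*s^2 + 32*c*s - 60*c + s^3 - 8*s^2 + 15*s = (-4*c + s)*(s - 5)*(s - 3)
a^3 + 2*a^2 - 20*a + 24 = (a - 2)^2*(a + 6)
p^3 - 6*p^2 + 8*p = p*(p - 4)*(p - 2)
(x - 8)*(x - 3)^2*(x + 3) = x^4 - 11*x^3 + 15*x^2 + 99*x - 216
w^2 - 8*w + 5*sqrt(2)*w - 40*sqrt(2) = (w - 8)*(w + 5*sqrt(2))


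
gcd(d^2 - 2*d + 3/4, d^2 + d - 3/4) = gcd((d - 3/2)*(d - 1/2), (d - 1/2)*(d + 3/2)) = d - 1/2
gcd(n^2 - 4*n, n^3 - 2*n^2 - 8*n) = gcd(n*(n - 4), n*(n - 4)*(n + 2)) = n^2 - 4*n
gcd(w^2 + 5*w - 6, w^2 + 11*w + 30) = w + 6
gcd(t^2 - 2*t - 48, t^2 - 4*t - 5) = 1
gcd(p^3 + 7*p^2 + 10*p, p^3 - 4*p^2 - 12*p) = p^2 + 2*p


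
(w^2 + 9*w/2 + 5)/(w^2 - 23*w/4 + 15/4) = 2*(2*w^2 + 9*w + 10)/(4*w^2 - 23*w + 15)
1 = 1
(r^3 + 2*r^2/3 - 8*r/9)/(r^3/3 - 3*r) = (9*r^2 + 6*r - 8)/(3*(r^2 - 9))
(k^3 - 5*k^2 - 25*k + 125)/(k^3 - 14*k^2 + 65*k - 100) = (k + 5)/(k - 4)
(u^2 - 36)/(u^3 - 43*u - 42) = (u - 6)/(u^2 - 6*u - 7)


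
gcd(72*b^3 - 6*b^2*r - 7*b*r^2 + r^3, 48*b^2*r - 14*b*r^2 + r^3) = -6*b + r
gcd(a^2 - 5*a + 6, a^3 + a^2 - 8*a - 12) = a - 3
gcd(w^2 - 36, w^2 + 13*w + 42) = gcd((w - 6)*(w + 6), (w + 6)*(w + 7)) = w + 6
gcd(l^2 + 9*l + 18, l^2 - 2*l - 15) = l + 3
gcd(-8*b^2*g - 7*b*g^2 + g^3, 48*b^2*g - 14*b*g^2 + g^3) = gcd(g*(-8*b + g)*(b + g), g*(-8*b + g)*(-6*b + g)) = 8*b*g - g^2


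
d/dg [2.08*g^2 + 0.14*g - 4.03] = 4.16*g + 0.14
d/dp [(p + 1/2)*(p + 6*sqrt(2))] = 2*p + 1/2 + 6*sqrt(2)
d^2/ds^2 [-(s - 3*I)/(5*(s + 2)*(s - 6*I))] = (-2*s^3 + 18*I*s^2 + s*(108 - 36*I) - 72 - 240*I)/(5*s^6 + s^5*(30 - 90*I) + s^4*(-480 - 540*I) - 3200*s^3 + s^2*(-6480 + 5760*I) + s*(-4320 + 12960*I) + 8640*I)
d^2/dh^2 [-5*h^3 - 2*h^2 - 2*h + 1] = -30*h - 4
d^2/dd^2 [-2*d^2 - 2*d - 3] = -4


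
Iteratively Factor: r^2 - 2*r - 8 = (r - 4)*(r + 2)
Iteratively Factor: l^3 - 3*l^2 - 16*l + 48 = (l - 4)*(l^2 + l - 12) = (l - 4)*(l + 4)*(l - 3)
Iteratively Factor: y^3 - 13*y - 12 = (y + 3)*(y^2 - 3*y - 4) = (y - 4)*(y + 3)*(y + 1)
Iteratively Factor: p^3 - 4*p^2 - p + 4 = (p + 1)*(p^2 - 5*p + 4) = (p - 4)*(p + 1)*(p - 1)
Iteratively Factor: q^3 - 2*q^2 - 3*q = (q)*(q^2 - 2*q - 3) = q*(q - 3)*(q + 1)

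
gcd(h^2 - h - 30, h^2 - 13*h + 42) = h - 6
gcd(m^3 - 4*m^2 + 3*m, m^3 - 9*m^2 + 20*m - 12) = m - 1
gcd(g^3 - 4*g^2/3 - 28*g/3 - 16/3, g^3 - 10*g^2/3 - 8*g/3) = g^2 - 10*g/3 - 8/3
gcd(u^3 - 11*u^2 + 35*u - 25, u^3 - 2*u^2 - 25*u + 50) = u - 5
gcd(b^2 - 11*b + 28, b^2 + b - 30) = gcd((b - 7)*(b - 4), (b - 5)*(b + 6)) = 1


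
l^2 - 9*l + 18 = (l - 6)*(l - 3)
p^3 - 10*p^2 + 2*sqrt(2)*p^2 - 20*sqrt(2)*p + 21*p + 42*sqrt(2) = (p - 7)*(p - 3)*(p + 2*sqrt(2))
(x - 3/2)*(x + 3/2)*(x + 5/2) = x^3 + 5*x^2/2 - 9*x/4 - 45/8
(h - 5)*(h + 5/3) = h^2 - 10*h/3 - 25/3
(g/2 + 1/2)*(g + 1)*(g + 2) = g^3/2 + 2*g^2 + 5*g/2 + 1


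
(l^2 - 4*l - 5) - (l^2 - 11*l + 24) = 7*l - 29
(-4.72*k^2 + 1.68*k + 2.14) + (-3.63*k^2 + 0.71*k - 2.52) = -8.35*k^2 + 2.39*k - 0.38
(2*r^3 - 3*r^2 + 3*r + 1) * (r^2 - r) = 2*r^5 - 5*r^4 + 6*r^3 - 2*r^2 - r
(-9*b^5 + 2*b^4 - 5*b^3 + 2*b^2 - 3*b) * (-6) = 54*b^5 - 12*b^4 + 30*b^3 - 12*b^2 + 18*b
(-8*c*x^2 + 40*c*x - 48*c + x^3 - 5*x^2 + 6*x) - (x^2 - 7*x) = -8*c*x^2 + 40*c*x - 48*c + x^3 - 6*x^2 + 13*x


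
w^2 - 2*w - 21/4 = (w - 7/2)*(w + 3/2)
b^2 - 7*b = b*(b - 7)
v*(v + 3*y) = v^2 + 3*v*y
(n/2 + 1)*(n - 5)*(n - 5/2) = n^3/2 - 11*n^2/4 - 5*n/4 + 25/2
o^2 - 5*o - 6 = (o - 6)*(o + 1)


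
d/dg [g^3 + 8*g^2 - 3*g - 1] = 3*g^2 + 16*g - 3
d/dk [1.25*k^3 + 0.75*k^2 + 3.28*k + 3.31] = 3.75*k^2 + 1.5*k + 3.28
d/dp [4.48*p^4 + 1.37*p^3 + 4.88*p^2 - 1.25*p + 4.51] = 17.92*p^3 + 4.11*p^2 + 9.76*p - 1.25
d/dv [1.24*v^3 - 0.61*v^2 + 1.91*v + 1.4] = 3.72*v^2 - 1.22*v + 1.91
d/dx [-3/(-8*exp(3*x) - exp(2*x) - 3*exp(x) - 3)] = (-72*exp(2*x) - 6*exp(x) - 9)*exp(x)/(8*exp(3*x) + exp(2*x) + 3*exp(x) + 3)^2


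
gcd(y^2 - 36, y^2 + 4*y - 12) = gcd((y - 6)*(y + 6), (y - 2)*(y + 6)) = y + 6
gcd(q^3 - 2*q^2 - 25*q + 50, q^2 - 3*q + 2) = q - 2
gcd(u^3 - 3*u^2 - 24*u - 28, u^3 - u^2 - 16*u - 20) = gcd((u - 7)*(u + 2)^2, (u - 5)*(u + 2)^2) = u^2 + 4*u + 4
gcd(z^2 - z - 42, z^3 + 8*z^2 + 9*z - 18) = z + 6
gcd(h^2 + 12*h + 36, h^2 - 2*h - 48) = h + 6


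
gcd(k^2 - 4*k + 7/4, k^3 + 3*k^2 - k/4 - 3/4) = k - 1/2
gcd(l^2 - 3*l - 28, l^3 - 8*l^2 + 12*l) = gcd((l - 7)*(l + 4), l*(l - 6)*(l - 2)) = 1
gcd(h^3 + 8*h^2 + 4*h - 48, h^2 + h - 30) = h + 6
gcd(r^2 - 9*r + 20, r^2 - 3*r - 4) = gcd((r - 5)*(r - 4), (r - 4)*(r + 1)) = r - 4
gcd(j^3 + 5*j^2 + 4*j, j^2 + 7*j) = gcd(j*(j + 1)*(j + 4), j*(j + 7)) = j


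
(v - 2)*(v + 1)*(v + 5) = v^3 + 4*v^2 - 7*v - 10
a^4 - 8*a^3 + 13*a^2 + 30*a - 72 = (a - 4)*(a - 3)^2*(a + 2)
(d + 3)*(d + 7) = d^2 + 10*d + 21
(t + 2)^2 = t^2 + 4*t + 4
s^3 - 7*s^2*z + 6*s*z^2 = s*(s - 6*z)*(s - z)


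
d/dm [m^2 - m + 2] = 2*m - 1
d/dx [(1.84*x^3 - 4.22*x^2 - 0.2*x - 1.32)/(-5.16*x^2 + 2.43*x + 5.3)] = (-9.4944*x^4 + 8.9424*x^3 + 17.9694*x^2 - 58.3544*x + 2.1476)/(26.6256*x^4 - 25.0776*x^3 - 48.7911*x^2 + 25.758*x + 28.09)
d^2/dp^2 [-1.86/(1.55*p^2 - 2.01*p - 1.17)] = (-8.9373*p^2 + 11.58966*p + 1.86*(3.1*p - 2.01)*(6.2*p - 4.02) + 6.74622)/(-1.55*p^2 + 2.01*p + 1.17)^3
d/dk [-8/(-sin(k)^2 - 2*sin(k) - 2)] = -16*(sin(k) + 1)*cos(k)/(sin(k)^2 + 2*sin(k) + 2)^2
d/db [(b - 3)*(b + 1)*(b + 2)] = 3*b^2 - 7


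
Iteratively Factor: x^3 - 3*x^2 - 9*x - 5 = (x + 1)*(x^2 - 4*x - 5) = (x - 5)*(x + 1)*(x + 1)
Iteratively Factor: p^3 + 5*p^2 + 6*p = (p + 3)*(p^2 + 2*p) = (p + 2)*(p + 3)*(p)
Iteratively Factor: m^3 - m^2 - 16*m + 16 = (m - 4)*(m^2 + 3*m - 4) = (m - 4)*(m - 1)*(m + 4)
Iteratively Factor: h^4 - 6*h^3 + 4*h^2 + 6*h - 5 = (h + 1)*(h^3 - 7*h^2 + 11*h - 5) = (h - 5)*(h + 1)*(h^2 - 2*h + 1) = (h - 5)*(h - 1)*(h + 1)*(h - 1)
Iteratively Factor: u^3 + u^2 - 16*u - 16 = (u + 4)*(u^2 - 3*u - 4) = (u + 1)*(u + 4)*(u - 4)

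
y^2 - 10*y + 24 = (y - 6)*(y - 4)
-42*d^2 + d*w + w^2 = (-6*d + w)*(7*d + w)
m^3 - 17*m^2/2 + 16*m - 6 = (m - 6)*(m - 2)*(m - 1/2)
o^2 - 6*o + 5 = (o - 5)*(o - 1)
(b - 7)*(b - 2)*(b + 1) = b^3 - 8*b^2 + 5*b + 14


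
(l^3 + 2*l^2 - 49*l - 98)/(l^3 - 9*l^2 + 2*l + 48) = (l^2 - 49)/(l^2 - 11*l + 24)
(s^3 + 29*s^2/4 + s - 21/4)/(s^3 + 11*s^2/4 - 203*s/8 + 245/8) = 2*(4*s^2 + s - 3)/(8*s^2 - 34*s + 35)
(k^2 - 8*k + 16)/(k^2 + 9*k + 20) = (k^2 - 8*k + 16)/(k^2 + 9*k + 20)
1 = 1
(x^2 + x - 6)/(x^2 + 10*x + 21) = (x - 2)/(x + 7)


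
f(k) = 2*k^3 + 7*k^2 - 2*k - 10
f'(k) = 6*k^2 + 14*k - 2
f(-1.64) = 3.29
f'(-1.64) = -8.82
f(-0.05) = -9.88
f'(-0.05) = -2.68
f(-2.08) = 6.45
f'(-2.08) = -5.16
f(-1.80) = 4.62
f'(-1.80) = -7.76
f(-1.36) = 0.64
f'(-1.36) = -9.94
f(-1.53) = 2.28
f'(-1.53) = -9.37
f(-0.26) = -9.04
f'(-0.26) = -5.23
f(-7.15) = -368.89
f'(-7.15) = 204.64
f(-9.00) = -883.00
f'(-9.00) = 358.00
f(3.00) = 101.00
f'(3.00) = 94.00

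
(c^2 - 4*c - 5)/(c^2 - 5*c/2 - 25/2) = 2*(c + 1)/(2*c + 5)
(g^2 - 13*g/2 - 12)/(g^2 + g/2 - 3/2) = (g - 8)/(g - 1)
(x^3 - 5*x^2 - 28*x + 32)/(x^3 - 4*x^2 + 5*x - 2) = (x^2 - 4*x - 32)/(x^2 - 3*x + 2)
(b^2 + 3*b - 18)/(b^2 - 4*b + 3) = (b + 6)/(b - 1)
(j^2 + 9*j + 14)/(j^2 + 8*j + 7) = (j + 2)/(j + 1)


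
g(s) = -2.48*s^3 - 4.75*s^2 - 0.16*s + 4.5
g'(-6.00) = -211.00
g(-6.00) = 370.14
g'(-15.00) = -1531.66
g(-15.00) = 7308.15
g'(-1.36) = -1.00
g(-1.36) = 2.17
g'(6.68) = -395.61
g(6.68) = -947.76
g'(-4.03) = -82.71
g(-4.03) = 90.32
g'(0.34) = -4.25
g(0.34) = 3.80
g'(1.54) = -32.43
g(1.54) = -16.07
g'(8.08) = -562.65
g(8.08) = -1615.14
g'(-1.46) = -2.15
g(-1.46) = 2.33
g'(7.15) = -448.44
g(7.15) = -1145.98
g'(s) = -7.44*s^2 - 9.5*s - 0.16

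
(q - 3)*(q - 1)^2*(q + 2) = q^4 - 3*q^3 - 3*q^2 + 11*q - 6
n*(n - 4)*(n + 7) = n^3 + 3*n^2 - 28*n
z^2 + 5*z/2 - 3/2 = (z - 1/2)*(z + 3)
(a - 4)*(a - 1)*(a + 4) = a^3 - a^2 - 16*a + 16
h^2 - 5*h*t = h*(h - 5*t)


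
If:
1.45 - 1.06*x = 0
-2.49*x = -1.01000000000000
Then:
No Solution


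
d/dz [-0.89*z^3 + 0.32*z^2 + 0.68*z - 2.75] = -2.67*z^2 + 0.64*z + 0.68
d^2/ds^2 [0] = 0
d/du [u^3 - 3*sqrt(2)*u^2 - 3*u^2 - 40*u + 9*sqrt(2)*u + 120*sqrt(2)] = 3*u^2 - 6*sqrt(2)*u - 6*u - 40 + 9*sqrt(2)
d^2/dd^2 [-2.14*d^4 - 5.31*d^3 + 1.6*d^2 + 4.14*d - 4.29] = -25.68*d^2 - 31.86*d + 3.2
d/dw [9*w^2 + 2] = 18*w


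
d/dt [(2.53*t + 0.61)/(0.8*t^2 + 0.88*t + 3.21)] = (-2.024*t^2 - 0.976*t + 7.5845)/(0.64*t^4 + 1.408*t^3 + 5.9104*t^2 + 5.6496*t + 10.3041)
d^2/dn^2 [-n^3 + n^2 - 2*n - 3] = 2 - 6*n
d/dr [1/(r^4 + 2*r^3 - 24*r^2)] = 2*(-2*r^2 - 3*r + 24)/(r^3*(r^2 + 2*r - 24)^2)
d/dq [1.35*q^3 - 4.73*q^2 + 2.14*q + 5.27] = 4.05*q^2 - 9.46*q + 2.14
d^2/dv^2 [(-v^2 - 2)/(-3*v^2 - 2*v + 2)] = 12*(-v^3 + 12*v^2 + 6*v + 4)/(27*v^6 + 54*v^5 - 18*v^4 - 64*v^3 + 12*v^2 + 24*v - 8)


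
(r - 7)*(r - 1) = r^2 - 8*r + 7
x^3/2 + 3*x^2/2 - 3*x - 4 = (x/2 + 1/2)*(x - 2)*(x + 4)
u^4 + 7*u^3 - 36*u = u*(u - 2)*(u + 3)*(u + 6)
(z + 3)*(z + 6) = z^2 + 9*z + 18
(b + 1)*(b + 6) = b^2 + 7*b + 6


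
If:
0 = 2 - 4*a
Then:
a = 1/2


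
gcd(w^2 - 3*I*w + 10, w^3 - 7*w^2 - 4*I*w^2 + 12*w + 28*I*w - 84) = w + 2*I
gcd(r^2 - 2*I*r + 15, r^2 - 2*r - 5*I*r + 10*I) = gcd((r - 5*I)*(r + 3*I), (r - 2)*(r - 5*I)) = r - 5*I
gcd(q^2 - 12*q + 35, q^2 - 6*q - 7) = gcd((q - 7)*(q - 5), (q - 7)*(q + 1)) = q - 7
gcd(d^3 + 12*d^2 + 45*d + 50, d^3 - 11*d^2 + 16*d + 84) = d + 2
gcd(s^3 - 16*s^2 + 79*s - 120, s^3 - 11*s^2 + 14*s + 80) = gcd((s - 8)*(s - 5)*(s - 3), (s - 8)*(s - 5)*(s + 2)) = s^2 - 13*s + 40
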